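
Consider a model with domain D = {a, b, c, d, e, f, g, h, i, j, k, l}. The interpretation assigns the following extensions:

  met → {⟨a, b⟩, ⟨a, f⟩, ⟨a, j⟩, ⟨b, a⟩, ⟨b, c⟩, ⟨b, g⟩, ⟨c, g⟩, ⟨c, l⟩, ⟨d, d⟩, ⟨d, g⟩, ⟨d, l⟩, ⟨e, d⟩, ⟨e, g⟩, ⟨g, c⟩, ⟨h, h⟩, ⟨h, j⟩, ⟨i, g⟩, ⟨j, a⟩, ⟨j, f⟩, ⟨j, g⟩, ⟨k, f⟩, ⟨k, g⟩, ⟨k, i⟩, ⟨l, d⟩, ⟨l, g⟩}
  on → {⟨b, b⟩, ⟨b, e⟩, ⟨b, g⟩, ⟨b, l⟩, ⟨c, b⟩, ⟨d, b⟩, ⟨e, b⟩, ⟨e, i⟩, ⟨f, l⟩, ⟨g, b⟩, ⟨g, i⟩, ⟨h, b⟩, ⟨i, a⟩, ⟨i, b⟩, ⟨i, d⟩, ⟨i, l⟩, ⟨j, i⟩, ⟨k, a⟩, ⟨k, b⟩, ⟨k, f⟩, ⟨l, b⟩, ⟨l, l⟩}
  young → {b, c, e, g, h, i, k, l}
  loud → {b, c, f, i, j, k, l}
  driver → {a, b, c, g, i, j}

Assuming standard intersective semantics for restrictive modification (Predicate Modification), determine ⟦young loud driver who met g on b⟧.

⟦who met g⟧ = {x : ⟨x, g⟩ ∈ ⟦met⟧} = {b, c, d, e, i, j, k, l}
⟦on b⟧ = {x : ⟨x, b⟩ ∈ ⟦on⟧} = {b, c, d, e, g, h, i, k, l}
⟦driver⟧ = {a, b, c, g, i, j}
… ∩ ⟦who met g⟧ = {a, b, c, g, i, j} ∩ {b, c, d, e, i, j, k, l} = {b, c, i, j}
… ∩ ⟦on b⟧ = {b, c, i, j} ∩ {b, c, d, e, g, h, i, k, l} = {b, c, i}
… ∩ ⟦young⟧ = {b, c, i} ∩ {b, c, e, g, h, i, k, l} = {b, c, i}
… ∩ ⟦loud⟧ = {b, c, i} ∩ {b, c, f, i, j, k, l} = {b, c, i}
So ⟦young loud driver who met g on b⟧ = {b, c, i}.

{b, c, i}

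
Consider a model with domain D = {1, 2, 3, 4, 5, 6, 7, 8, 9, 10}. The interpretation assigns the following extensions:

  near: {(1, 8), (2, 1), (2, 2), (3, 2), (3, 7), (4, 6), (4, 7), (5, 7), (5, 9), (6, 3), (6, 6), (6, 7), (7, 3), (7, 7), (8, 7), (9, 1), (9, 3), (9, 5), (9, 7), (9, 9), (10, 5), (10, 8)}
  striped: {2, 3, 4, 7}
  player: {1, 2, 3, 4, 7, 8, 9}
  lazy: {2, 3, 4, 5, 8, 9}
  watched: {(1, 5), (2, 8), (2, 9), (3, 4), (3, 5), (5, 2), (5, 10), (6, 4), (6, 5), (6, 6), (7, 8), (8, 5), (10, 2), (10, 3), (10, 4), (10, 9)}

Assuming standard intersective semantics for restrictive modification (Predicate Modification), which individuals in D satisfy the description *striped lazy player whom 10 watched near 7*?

⟦whom 10 watched⟧ = {x : ⟨10, x⟩ ∈ ⟦watched⟧} = {2, 3, 4, 9}
⟦near 7⟧ = {x : ⟨x, 7⟩ ∈ ⟦near⟧} = {3, 4, 5, 6, 7, 8, 9}
⟦player⟧ = {1, 2, 3, 4, 7, 8, 9}
… ∩ ⟦whom 10 watched⟧ = {1, 2, 3, 4, 7, 8, 9} ∩ {2, 3, 4, 9} = {2, 3, 4, 9}
… ∩ ⟦near 7⟧ = {2, 3, 4, 9} ∩ {3, 4, 5, 6, 7, 8, 9} = {3, 4, 9}
… ∩ ⟦striped⟧ = {3, 4, 9} ∩ {2, 3, 4, 7} = {3, 4}
… ∩ ⟦lazy⟧ = {3, 4} ∩ {2, 3, 4, 5, 8, 9} = {3, 4}
So ⟦striped lazy player whom 10 watched near 7⟧ = {3, 4}.

{3, 4}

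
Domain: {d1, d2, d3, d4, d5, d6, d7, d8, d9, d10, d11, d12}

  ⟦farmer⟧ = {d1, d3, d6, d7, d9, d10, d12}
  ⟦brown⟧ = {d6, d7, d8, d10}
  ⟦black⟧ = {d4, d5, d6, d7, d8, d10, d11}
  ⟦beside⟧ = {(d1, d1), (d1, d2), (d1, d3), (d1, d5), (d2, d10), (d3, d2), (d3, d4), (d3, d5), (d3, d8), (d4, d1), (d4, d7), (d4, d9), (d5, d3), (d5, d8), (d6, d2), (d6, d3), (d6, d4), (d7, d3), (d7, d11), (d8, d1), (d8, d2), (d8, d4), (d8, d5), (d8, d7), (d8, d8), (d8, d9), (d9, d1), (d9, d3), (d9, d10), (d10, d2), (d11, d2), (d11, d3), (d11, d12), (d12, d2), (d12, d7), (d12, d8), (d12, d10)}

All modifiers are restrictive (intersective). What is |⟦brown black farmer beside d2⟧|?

2

⟦beside d2⟧ = {x : ⟨x, d2⟩ ∈ ⟦beside⟧} = {d1, d3, d6, d8, d10, d11, d12}
⟦farmer⟧ = {d1, d3, d6, d7, d9, d10, d12}
… ∩ ⟦beside d2⟧ = {d1, d3, d6, d7, d9, d10, d12} ∩ {d1, d3, d6, d8, d10, d11, d12} = {d1, d3, d6, d10, d12}
… ∩ ⟦brown⟧ = {d1, d3, d6, d10, d12} ∩ {d6, d7, d8, d10} = {d6, d10}
… ∩ ⟦black⟧ = {d6, d10} ∩ {d4, d5, d6, d7, d8, d10, d11} = {d6, d10}
⟦brown black farmer beside d2⟧ = {d6, d10}, so the cardinality is 2.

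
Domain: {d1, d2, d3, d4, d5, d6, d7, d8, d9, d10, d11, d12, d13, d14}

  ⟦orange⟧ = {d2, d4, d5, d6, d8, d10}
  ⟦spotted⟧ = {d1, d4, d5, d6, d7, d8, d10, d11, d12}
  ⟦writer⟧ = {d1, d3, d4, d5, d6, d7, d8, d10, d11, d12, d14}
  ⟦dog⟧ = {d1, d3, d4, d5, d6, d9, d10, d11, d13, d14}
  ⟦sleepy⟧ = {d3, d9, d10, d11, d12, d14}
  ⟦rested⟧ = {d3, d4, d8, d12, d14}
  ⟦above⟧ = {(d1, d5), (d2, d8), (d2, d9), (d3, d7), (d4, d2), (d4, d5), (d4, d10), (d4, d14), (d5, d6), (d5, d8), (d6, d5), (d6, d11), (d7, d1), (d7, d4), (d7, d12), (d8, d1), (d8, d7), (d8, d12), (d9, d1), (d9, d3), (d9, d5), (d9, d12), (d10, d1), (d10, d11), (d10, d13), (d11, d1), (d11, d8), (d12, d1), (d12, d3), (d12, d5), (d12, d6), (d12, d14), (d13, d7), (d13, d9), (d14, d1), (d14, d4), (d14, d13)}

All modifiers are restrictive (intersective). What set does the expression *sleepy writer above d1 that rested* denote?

{d12, d14}

⟦above d1⟧ = {x : ⟨x, d1⟩ ∈ ⟦above⟧} = {d7, d8, d9, d10, d11, d12, d14}
⟦that rested⟧ = ⟦rested⟧ = {d3, d4, d8, d12, d14}
⟦writer⟧ = {d1, d3, d4, d5, d6, d7, d8, d10, d11, d12, d14}
… ∩ ⟦above d1⟧ = {d1, d3, d4, d5, d6, d7, d8, d10, d11, d12, d14} ∩ {d7, d8, d9, d10, d11, d12, d14} = {d7, d8, d10, d11, d12, d14}
… ∩ ⟦that rested⟧ = {d7, d8, d10, d11, d12, d14} ∩ {d3, d4, d8, d12, d14} = {d8, d12, d14}
… ∩ ⟦sleepy⟧ = {d8, d12, d14} ∩ {d3, d9, d10, d11, d12, d14} = {d12, d14}
So ⟦sleepy writer above d1 that rested⟧ = {d12, d14}.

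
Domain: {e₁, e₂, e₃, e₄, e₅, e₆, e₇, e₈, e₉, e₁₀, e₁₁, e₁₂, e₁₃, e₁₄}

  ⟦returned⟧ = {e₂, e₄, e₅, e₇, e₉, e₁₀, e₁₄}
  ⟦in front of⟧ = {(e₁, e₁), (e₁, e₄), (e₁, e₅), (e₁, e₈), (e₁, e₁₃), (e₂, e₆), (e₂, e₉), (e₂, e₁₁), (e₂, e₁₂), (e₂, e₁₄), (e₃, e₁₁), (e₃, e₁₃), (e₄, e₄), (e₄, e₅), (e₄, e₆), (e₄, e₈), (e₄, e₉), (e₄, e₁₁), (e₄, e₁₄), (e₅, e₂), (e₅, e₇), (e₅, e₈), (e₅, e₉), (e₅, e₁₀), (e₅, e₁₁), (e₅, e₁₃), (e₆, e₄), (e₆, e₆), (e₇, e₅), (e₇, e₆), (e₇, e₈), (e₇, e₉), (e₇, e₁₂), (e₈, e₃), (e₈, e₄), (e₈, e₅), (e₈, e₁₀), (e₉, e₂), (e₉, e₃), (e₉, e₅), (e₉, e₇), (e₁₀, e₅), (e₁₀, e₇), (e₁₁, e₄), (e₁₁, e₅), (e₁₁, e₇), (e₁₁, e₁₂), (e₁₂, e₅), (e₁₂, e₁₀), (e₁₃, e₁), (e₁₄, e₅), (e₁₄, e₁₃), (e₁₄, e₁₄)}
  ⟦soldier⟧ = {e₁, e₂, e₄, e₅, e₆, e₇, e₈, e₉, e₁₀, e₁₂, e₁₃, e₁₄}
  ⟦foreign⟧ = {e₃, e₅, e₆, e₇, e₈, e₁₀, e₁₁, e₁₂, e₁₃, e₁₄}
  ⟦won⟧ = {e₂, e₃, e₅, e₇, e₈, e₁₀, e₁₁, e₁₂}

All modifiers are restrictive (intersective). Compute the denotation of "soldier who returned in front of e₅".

{e₄, e₇, e₉, e₁₀, e₁₄}

⟦who returned⟧ = ⟦returned⟧ = {e₂, e₄, e₅, e₇, e₉, e₁₀, e₁₄}
⟦in front of e₅⟧ = {x : ⟨x, e₅⟩ ∈ ⟦in front of⟧} = {e₁, e₄, e₇, e₈, e₉, e₁₀, e₁₁, e₁₂, e₁₄}
⟦soldier⟧ = {e₁, e₂, e₄, e₅, e₆, e₇, e₈, e₉, e₁₀, e₁₂, e₁₃, e₁₄}
… ∩ ⟦who returned⟧ = {e₁, e₂, e₄, e₅, e₆, e₇, e₈, e₉, e₁₀, e₁₂, e₁₃, e₁₄} ∩ {e₂, e₄, e₅, e₇, e₉, e₁₀, e₁₄} = {e₂, e₄, e₅, e₇, e₉, e₁₀, e₁₄}
… ∩ ⟦in front of e₅⟧ = {e₂, e₄, e₅, e₇, e₉, e₁₀, e₁₄} ∩ {e₁, e₄, e₇, e₈, e₉, e₁₀, e₁₁, e₁₂, e₁₄} = {e₄, e₇, e₉, e₁₀, e₁₄}
So ⟦soldier who returned in front of e₅⟧ = {e₄, e₇, e₉, e₁₀, e₁₄}.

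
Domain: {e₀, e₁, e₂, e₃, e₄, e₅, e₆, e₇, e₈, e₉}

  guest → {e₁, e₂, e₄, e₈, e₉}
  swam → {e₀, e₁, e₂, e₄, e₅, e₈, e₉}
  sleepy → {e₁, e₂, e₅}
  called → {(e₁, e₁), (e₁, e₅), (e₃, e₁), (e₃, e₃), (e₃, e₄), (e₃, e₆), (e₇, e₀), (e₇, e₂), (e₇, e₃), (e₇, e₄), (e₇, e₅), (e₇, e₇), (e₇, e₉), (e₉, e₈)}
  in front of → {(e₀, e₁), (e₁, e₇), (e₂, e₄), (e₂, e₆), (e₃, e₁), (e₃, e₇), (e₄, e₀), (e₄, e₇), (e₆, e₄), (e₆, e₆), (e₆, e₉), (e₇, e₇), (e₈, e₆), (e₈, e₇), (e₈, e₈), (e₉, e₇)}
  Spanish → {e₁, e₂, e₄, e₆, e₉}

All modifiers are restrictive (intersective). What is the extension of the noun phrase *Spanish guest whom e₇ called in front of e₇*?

⟦whom e₇ called⟧ = {x : ⟨e₇, x⟩ ∈ ⟦called⟧} = {e₀, e₂, e₃, e₄, e₅, e₇, e₉}
⟦in front of e₇⟧ = {x : ⟨x, e₇⟩ ∈ ⟦in front of⟧} = {e₁, e₃, e₄, e₇, e₈, e₉}
⟦guest⟧ = {e₁, e₂, e₄, e₈, e₉}
… ∩ ⟦whom e₇ called⟧ = {e₁, e₂, e₄, e₈, e₉} ∩ {e₀, e₂, e₃, e₄, e₅, e₇, e₉} = {e₂, e₄, e₉}
… ∩ ⟦in front of e₇⟧ = {e₂, e₄, e₉} ∩ {e₁, e₃, e₄, e₇, e₈, e₉} = {e₄, e₉}
… ∩ ⟦Spanish⟧ = {e₄, e₉} ∩ {e₁, e₂, e₄, e₆, e₉} = {e₄, e₉}
So ⟦Spanish guest whom e₇ called in front of e₇⟧ = {e₄, e₉}.

{e₄, e₉}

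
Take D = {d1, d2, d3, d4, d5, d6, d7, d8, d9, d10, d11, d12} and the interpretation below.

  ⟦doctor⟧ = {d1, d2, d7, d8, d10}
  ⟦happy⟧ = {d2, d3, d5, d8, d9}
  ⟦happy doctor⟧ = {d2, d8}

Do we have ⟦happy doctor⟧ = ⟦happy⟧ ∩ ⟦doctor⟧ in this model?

⟦happy⟧ ∩ ⟦doctor⟧ = {d2, d3, d5, d8, d9} ∩ {d1, d2, d7, d8, d10} = {d2, d8}
Observed ⟦happy doctor⟧ = {d2, d8}.
These coincide, so the modifier is intersective here.

yes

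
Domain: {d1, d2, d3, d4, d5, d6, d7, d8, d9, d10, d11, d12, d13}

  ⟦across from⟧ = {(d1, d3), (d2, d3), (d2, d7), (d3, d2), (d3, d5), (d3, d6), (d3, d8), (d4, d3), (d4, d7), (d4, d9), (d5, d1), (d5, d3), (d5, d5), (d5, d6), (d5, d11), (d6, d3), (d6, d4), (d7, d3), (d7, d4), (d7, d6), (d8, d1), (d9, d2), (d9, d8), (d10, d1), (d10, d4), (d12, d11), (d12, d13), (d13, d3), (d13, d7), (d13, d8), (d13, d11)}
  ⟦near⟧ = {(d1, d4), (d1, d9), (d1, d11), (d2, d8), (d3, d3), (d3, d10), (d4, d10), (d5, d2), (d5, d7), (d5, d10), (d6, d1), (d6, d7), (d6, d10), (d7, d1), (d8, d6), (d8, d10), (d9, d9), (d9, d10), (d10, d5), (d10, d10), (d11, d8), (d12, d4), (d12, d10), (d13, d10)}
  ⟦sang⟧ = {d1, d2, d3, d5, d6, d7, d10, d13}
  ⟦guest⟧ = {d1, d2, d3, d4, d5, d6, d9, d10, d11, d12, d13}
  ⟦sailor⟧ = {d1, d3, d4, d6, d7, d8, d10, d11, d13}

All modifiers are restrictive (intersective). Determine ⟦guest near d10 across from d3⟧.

⟦near d10⟧ = {x : ⟨x, d10⟩ ∈ ⟦near⟧} = {d3, d4, d5, d6, d8, d9, d10, d12, d13}
⟦across from d3⟧ = {x : ⟨x, d3⟩ ∈ ⟦across from⟧} = {d1, d2, d4, d5, d6, d7, d13}
⟦guest⟧ = {d1, d2, d3, d4, d5, d6, d9, d10, d11, d12, d13}
… ∩ ⟦near d10⟧ = {d1, d2, d3, d4, d5, d6, d9, d10, d11, d12, d13} ∩ {d3, d4, d5, d6, d8, d9, d10, d12, d13} = {d3, d4, d5, d6, d9, d10, d12, d13}
… ∩ ⟦across from d3⟧ = {d3, d4, d5, d6, d9, d10, d12, d13} ∩ {d1, d2, d4, d5, d6, d7, d13} = {d4, d5, d6, d13}
So ⟦guest near d10 across from d3⟧ = {d4, d5, d6, d13}.

{d4, d5, d6, d13}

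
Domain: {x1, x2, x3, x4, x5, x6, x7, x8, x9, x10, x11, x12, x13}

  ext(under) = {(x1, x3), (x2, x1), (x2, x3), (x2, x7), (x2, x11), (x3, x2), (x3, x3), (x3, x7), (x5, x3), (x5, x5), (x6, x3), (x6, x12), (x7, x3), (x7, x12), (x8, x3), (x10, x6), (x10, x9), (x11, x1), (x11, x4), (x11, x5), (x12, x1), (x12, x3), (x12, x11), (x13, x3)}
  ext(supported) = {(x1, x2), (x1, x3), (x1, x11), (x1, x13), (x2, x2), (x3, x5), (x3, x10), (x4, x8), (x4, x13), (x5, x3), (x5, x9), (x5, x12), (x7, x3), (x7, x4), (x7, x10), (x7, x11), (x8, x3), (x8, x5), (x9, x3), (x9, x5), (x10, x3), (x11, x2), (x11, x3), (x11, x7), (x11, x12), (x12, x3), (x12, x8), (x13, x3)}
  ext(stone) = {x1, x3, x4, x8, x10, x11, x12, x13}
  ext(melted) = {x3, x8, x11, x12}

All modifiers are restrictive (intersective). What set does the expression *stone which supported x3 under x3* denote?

{x1, x8, x12, x13}

⟦which supported x3⟧ = {x : ⟨x, x3⟩ ∈ ⟦supported⟧} = {x1, x5, x7, x8, x9, x10, x11, x12, x13}
⟦under x3⟧ = {x : ⟨x, x3⟩ ∈ ⟦under⟧} = {x1, x2, x3, x5, x6, x7, x8, x12, x13}
⟦stone⟧ = {x1, x3, x4, x8, x10, x11, x12, x13}
… ∩ ⟦which supported x3⟧ = {x1, x3, x4, x8, x10, x11, x12, x13} ∩ {x1, x5, x7, x8, x9, x10, x11, x12, x13} = {x1, x8, x10, x11, x12, x13}
… ∩ ⟦under x3⟧ = {x1, x8, x10, x11, x12, x13} ∩ {x1, x2, x3, x5, x6, x7, x8, x12, x13} = {x1, x8, x12, x13}
So ⟦stone which supported x3 under x3⟧ = {x1, x8, x12, x13}.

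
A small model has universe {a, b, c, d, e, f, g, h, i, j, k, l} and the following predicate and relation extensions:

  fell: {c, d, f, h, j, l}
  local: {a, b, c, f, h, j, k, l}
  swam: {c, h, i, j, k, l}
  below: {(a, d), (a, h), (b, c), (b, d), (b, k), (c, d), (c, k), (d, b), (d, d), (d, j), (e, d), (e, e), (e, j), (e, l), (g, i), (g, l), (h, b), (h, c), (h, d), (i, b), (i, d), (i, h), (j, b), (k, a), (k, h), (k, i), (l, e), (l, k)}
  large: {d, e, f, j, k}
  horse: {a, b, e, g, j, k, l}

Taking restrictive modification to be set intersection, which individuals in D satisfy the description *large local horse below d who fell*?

{}

⟦below d⟧ = {x : ⟨x, d⟩ ∈ ⟦below⟧} = {a, b, c, d, e, h, i}
⟦who fell⟧ = ⟦fell⟧ = {c, d, f, h, j, l}
⟦horse⟧ = {a, b, e, g, j, k, l}
… ∩ ⟦below d⟧ = {a, b, e, g, j, k, l} ∩ {a, b, c, d, e, h, i} = {a, b, e}
… ∩ ⟦who fell⟧ = {a, b, e} ∩ {c, d, f, h, j, l} = ∅
… ∩ ⟦large⟧ = ∅ ∩ {d, e, f, j, k} = ∅
… ∩ ⟦local⟧ = ∅ ∩ {a, b, c, f, h, j, k, l} = ∅
So ⟦large local horse below d who fell⟧ = {}.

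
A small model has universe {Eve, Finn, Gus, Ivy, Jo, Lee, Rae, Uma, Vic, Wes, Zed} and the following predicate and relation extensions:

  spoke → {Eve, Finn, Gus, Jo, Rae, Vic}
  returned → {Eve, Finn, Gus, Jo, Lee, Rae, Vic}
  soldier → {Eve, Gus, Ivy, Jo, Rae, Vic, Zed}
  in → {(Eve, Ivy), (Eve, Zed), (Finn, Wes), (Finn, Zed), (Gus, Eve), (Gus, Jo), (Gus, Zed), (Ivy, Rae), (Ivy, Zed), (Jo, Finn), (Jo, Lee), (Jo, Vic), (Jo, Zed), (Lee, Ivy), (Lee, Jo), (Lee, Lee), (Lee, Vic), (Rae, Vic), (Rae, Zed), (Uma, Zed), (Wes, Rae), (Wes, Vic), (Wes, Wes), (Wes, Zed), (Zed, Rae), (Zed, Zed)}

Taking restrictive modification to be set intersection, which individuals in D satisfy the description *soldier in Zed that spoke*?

⟦in Zed⟧ = {x : ⟨x, Zed⟩ ∈ ⟦in⟧} = {Eve, Finn, Gus, Ivy, Jo, Rae, Uma, Wes, Zed}
⟦that spoke⟧ = ⟦spoke⟧ = {Eve, Finn, Gus, Jo, Rae, Vic}
⟦soldier⟧ = {Eve, Gus, Ivy, Jo, Rae, Vic, Zed}
… ∩ ⟦in Zed⟧ = {Eve, Gus, Ivy, Jo, Rae, Vic, Zed} ∩ {Eve, Finn, Gus, Ivy, Jo, Rae, Uma, Wes, Zed} = {Eve, Gus, Ivy, Jo, Rae, Zed}
… ∩ ⟦that spoke⟧ = {Eve, Gus, Ivy, Jo, Rae, Zed} ∩ {Eve, Finn, Gus, Jo, Rae, Vic} = {Eve, Gus, Jo, Rae}
So ⟦soldier in Zed that spoke⟧ = {Eve, Gus, Jo, Rae}.

{Eve, Gus, Jo, Rae}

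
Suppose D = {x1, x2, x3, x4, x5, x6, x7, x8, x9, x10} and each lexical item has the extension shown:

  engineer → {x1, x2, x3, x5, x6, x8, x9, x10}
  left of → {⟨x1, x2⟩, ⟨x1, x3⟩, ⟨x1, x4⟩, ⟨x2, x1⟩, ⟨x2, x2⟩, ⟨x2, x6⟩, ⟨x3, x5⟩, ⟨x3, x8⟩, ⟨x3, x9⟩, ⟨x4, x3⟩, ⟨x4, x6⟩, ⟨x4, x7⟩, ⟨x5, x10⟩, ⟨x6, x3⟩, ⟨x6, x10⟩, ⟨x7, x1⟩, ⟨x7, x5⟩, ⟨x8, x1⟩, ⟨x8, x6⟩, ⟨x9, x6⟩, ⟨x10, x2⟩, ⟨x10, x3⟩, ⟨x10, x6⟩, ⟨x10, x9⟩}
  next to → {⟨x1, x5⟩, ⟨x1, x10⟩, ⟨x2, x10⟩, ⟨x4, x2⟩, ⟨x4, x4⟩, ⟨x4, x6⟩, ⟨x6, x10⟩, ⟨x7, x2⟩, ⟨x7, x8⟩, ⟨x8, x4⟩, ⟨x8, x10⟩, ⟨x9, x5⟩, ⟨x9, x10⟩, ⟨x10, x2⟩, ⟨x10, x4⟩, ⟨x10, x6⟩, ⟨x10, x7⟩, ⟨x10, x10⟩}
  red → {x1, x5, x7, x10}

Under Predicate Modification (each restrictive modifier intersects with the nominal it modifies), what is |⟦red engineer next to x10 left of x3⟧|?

2

⟦next to x10⟧ = {x : ⟨x, x10⟩ ∈ ⟦next to⟧} = {x1, x2, x6, x8, x9, x10}
⟦left of x3⟧ = {x : ⟨x, x3⟩ ∈ ⟦left of⟧} = {x1, x4, x6, x10}
⟦engineer⟧ = {x1, x2, x3, x5, x6, x8, x9, x10}
… ∩ ⟦next to x10⟧ = {x1, x2, x3, x5, x6, x8, x9, x10} ∩ {x1, x2, x6, x8, x9, x10} = {x1, x2, x6, x8, x9, x10}
… ∩ ⟦left of x3⟧ = {x1, x2, x6, x8, x9, x10} ∩ {x1, x4, x6, x10} = {x1, x6, x10}
… ∩ ⟦red⟧ = {x1, x6, x10} ∩ {x1, x5, x7, x10} = {x1, x10}
⟦red engineer next to x10 left of x3⟧ = {x1, x10}, so the cardinality is 2.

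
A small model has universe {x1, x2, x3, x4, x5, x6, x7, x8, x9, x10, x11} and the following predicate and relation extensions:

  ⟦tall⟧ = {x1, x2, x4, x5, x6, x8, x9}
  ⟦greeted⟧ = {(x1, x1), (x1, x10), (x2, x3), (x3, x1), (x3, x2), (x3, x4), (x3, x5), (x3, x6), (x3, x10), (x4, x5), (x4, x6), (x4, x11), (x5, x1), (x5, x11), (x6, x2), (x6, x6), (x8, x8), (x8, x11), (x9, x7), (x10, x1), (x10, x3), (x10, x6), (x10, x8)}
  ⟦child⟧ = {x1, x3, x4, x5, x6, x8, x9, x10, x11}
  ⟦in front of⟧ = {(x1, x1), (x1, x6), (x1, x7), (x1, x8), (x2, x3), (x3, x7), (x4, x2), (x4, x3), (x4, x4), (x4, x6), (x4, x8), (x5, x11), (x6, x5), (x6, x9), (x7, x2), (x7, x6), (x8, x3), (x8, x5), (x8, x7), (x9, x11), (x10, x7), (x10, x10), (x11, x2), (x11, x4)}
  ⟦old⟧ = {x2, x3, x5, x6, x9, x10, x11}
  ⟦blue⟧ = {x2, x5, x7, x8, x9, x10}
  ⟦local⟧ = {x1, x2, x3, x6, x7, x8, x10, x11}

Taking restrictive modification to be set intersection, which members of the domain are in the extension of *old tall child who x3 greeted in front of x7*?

⟦who x3 greeted⟧ = {x : ⟨x3, x⟩ ∈ ⟦greeted⟧} = {x1, x2, x4, x5, x6, x10}
⟦in front of x7⟧ = {x : ⟨x, x7⟩ ∈ ⟦in front of⟧} = {x1, x3, x8, x10}
⟦child⟧ = {x1, x3, x4, x5, x6, x8, x9, x10, x11}
… ∩ ⟦who x3 greeted⟧ = {x1, x3, x4, x5, x6, x8, x9, x10, x11} ∩ {x1, x2, x4, x5, x6, x10} = {x1, x4, x5, x6, x10}
… ∩ ⟦in front of x7⟧ = {x1, x4, x5, x6, x10} ∩ {x1, x3, x8, x10} = {x1, x10}
… ∩ ⟦old⟧ = {x1, x10} ∩ {x2, x3, x5, x6, x9, x10, x11} = {x10}
… ∩ ⟦tall⟧ = {x10} ∩ {x1, x2, x4, x5, x6, x8, x9} = ∅
So ⟦old tall child who x3 greeted in front of x7⟧ = ∅.

∅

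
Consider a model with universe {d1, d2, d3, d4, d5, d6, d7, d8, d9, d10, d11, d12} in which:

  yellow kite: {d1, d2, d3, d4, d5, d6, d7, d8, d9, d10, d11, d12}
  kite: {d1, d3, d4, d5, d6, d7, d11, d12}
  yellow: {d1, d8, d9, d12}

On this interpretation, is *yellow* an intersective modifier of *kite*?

no

⟦yellow⟧ ∩ ⟦kite⟧ = {d1, d8, d9, d12} ∩ {d1, d3, d4, d5, d6, d7, d11, d12} = {d1, d12}
Observed ⟦yellow kite⟧ = {d1, d2, d3, d4, d5, d6, d7, d8, d9, d10, d11, d12}.
These differ, so the modifier is not intersective in this model.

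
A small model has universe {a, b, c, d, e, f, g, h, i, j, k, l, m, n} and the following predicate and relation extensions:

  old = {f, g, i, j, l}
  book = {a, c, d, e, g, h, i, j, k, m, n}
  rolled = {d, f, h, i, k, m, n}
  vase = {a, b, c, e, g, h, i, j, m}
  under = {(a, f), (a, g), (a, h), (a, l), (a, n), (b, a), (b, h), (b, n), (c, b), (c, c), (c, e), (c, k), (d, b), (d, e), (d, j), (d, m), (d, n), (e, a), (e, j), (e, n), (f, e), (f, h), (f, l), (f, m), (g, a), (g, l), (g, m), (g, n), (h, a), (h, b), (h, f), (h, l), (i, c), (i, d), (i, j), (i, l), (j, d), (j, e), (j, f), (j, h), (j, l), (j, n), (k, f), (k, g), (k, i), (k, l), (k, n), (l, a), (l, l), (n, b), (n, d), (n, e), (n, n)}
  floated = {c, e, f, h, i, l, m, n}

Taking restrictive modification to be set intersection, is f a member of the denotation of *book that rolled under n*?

no

⟦that rolled⟧ = ⟦rolled⟧ = {d, f, h, i, k, m, n}
⟦under n⟧ = {x : ⟨x, n⟩ ∈ ⟦under⟧} = {a, b, d, e, g, j, k, n}
⟦book⟧ = {a, c, d, e, g, h, i, j, k, m, n}
… ∩ ⟦that rolled⟧ = {a, c, d, e, g, h, i, j, k, m, n} ∩ {d, f, h, i, k, m, n} = {d, h, i, k, m, n}
… ∩ ⟦under n⟧ = {d, h, i, k, m, n} ∩ {a, b, d, e, g, j, k, n} = {d, k, n}
⟦book that rolled under n⟧ = {d, k, n}; f ∉ this set.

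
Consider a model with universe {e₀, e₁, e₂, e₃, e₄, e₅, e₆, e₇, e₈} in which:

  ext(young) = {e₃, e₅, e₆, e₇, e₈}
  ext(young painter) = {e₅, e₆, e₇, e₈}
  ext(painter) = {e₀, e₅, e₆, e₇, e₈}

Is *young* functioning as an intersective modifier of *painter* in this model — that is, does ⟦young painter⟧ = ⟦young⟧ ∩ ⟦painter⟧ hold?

yes

⟦young⟧ ∩ ⟦painter⟧ = {e₃, e₅, e₆, e₇, e₈} ∩ {e₀, e₅, e₆, e₇, e₈} = {e₅, e₆, e₇, e₈}
Observed ⟦young painter⟧ = {e₅, e₆, e₇, e₈}.
These coincide, so the modifier is intersective here.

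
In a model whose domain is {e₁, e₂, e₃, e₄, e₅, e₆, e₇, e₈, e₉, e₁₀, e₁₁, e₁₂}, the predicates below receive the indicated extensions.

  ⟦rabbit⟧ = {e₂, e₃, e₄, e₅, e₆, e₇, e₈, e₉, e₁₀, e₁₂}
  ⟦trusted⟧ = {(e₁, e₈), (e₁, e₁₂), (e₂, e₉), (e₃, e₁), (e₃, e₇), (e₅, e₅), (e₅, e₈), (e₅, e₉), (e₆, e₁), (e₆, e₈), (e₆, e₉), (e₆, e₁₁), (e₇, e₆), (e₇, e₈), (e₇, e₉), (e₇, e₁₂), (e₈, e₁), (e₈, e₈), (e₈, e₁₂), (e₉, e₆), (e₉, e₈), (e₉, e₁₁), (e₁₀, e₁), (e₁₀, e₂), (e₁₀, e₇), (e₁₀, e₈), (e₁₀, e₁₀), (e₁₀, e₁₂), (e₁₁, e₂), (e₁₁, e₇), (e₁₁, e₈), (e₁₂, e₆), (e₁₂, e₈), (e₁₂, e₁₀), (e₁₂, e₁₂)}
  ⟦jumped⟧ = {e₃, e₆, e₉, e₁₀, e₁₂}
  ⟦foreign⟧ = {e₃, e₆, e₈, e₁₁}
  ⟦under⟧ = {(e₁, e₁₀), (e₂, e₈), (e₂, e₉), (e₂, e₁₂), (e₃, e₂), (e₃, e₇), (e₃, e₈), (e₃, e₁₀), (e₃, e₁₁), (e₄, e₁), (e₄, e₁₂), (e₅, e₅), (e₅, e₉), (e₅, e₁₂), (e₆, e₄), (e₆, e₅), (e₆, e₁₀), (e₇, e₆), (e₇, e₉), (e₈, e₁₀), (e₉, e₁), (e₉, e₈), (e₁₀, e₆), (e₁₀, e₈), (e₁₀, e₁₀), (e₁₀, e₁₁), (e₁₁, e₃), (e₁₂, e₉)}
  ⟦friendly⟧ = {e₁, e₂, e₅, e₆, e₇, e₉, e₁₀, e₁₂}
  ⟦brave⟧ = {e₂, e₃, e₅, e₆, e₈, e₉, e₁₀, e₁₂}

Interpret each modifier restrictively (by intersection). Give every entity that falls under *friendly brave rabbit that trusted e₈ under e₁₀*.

{e₆, e₁₀}

⟦that trusted e₈⟧ = {x : ⟨x, e₈⟩ ∈ ⟦trusted⟧} = {e₁, e₅, e₆, e₇, e₈, e₉, e₁₀, e₁₁, e₁₂}
⟦under e₁₀⟧ = {x : ⟨x, e₁₀⟩ ∈ ⟦under⟧} = {e₁, e₃, e₆, e₈, e₁₀}
⟦rabbit⟧ = {e₂, e₃, e₄, e₅, e₆, e₇, e₈, e₉, e₁₀, e₁₂}
… ∩ ⟦that trusted e₈⟧ = {e₂, e₃, e₄, e₅, e₆, e₇, e₈, e₉, e₁₀, e₁₂} ∩ {e₁, e₅, e₆, e₇, e₈, e₉, e₁₀, e₁₁, e₁₂} = {e₅, e₆, e₇, e₈, e₉, e₁₀, e₁₂}
… ∩ ⟦under e₁₀⟧ = {e₅, e₆, e₇, e₈, e₉, e₁₀, e₁₂} ∩ {e₁, e₃, e₆, e₈, e₁₀} = {e₆, e₈, e₁₀}
… ∩ ⟦friendly⟧ = {e₆, e₈, e₁₀} ∩ {e₁, e₂, e₅, e₆, e₇, e₉, e₁₀, e₁₂} = {e₆, e₁₀}
… ∩ ⟦brave⟧ = {e₆, e₁₀} ∩ {e₂, e₃, e₅, e₆, e₈, e₉, e₁₀, e₁₂} = {e₆, e₁₀}
So ⟦friendly brave rabbit that trusted e₈ under e₁₀⟧ = {e₆, e₁₀}.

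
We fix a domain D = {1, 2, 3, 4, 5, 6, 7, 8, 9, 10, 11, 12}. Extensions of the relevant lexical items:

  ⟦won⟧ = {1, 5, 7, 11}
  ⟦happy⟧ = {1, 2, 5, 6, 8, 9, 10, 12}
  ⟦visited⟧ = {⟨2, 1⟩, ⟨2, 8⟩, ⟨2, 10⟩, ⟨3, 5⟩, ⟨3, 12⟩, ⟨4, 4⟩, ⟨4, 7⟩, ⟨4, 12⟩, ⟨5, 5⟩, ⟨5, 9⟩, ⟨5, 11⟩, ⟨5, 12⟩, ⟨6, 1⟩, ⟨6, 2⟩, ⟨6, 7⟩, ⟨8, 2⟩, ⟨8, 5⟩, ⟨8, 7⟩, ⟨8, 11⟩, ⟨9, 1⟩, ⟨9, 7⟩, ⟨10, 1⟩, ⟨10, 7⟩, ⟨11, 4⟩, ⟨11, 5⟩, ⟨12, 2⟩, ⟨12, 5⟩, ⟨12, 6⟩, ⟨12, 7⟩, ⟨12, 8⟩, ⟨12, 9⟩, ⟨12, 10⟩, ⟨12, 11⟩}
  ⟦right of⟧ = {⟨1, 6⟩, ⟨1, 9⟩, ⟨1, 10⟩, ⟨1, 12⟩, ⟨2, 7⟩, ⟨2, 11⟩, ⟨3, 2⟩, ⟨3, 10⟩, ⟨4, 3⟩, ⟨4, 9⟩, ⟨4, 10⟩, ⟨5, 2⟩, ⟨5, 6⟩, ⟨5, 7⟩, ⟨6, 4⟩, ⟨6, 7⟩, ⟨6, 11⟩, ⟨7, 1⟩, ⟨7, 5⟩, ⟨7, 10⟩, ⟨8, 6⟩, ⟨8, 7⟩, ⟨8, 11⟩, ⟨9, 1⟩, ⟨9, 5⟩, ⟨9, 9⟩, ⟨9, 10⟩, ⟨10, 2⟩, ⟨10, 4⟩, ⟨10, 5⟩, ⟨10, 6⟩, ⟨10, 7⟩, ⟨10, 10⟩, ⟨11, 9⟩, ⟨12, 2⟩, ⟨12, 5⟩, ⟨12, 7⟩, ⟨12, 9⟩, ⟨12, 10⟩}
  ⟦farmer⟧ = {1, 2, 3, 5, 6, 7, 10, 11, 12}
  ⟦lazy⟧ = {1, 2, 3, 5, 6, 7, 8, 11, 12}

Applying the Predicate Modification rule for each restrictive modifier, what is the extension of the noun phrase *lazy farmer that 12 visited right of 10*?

⟦that 12 visited⟧ = {x : ⟨12, x⟩ ∈ ⟦visited⟧} = {2, 5, 6, 7, 8, 9, 10, 11}
⟦right of 10⟧ = {x : ⟨x, 10⟩ ∈ ⟦right of⟧} = {1, 3, 4, 7, 9, 10, 12}
⟦farmer⟧ = {1, 2, 3, 5, 6, 7, 10, 11, 12}
… ∩ ⟦that 12 visited⟧ = {1, 2, 3, 5, 6, 7, 10, 11, 12} ∩ {2, 5, 6, 7, 8, 9, 10, 11} = {2, 5, 6, 7, 10, 11}
… ∩ ⟦right of 10⟧ = {2, 5, 6, 7, 10, 11} ∩ {1, 3, 4, 7, 9, 10, 12} = {7, 10}
… ∩ ⟦lazy⟧ = {7, 10} ∩ {1, 2, 3, 5, 6, 7, 8, 11, 12} = {7}
So ⟦lazy farmer that 12 visited right of 10⟧ = {7}.

{7}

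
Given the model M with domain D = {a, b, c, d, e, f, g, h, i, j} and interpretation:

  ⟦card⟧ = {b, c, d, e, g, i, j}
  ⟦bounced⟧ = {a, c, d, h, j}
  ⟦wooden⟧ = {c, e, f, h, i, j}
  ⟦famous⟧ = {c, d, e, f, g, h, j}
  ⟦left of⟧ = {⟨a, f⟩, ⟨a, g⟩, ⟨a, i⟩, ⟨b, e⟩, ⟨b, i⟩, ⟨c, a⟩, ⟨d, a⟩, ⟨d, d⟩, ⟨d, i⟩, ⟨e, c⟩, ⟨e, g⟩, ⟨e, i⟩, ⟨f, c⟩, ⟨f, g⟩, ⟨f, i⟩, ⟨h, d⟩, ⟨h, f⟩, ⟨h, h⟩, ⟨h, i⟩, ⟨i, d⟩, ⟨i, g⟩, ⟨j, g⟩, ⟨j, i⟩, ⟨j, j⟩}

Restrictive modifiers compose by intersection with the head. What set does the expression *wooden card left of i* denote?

⟦left of i⟧ = {x : ⟨x, i⟩ ∈ ⟦left of⟧} = {a, b, d, e, f, h, j}
⟦card⟧ = {b, c, d, e, g, i, j}
… ∩ ⟦left of i⟧ = {b, c, d, e, g, i, j} ∩ {a, b, d, e, f, h, j} = {b, d, e, j}
… ∩ ⟦wooden⟧ = {b, d, e, j} ∩ {c, e, f, h, i, j} = {e, j}
So ⟦wooden card left of i⟧ = {e, j}.

{e, j}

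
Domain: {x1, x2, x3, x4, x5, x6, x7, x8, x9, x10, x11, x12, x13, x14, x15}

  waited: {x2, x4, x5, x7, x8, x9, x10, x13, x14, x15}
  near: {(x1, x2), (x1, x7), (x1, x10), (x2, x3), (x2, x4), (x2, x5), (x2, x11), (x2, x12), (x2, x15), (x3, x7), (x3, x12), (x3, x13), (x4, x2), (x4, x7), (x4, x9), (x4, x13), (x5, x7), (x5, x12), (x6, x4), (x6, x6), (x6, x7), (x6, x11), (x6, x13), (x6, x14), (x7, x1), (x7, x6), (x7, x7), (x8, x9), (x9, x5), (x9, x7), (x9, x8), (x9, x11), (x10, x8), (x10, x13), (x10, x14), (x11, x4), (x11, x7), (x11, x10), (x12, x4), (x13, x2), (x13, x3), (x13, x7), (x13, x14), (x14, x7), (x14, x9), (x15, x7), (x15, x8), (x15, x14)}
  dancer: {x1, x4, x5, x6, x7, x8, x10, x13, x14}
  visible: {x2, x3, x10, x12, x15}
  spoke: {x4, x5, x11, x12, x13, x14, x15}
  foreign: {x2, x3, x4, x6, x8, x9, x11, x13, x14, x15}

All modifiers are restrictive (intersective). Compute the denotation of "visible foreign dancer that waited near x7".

{}

⟦that waited⟧ = ⟦waited⟧ = {x2, x4, x5, x7, x8, x9, x10, x13, x14, x15}
⟦near x7⟧ = {x : ⟨x, x7⟩ ∈ ⟦near⟧} = {x1, x3, x4, x5, x6, x7, x9, x11, x13, x14, x15}
⟦dancer⟧ = {x1, x4, x5, x6, x7, x8, x10, x13, x14}
… ∩ ⟦that waited⟧ = {x1, x4, x5, x6, x7, x8, x10, x13, x14} ∩ {x2, x4, x5, x7, x8, x9, x10, x13, x14, x15} = {x4, x5, x7, x8, x10, x13, x14}
… ∩ ⟦near x7⟧ = {x4, x5, x7, x8, x10, x13, x14} ∩ {x1, x3, x4, x5, x6, x7, x9, x11, x13, x14, x15} = {x4, x5, x7, x13, x14}
… ∩ ⟦visible⟧ = {x4, x5, x7, x13, x14} ∩ {x2, x3, x10, x12, x15} = ∅
… ∩ ⟦foreign⟧ = ∅ ∩ {x2, x3, x4, x6, x8, x9, x11, x13, x14, x15} = ∅
So ⟦visible foreign dancer that waited near x7⟧ = {}.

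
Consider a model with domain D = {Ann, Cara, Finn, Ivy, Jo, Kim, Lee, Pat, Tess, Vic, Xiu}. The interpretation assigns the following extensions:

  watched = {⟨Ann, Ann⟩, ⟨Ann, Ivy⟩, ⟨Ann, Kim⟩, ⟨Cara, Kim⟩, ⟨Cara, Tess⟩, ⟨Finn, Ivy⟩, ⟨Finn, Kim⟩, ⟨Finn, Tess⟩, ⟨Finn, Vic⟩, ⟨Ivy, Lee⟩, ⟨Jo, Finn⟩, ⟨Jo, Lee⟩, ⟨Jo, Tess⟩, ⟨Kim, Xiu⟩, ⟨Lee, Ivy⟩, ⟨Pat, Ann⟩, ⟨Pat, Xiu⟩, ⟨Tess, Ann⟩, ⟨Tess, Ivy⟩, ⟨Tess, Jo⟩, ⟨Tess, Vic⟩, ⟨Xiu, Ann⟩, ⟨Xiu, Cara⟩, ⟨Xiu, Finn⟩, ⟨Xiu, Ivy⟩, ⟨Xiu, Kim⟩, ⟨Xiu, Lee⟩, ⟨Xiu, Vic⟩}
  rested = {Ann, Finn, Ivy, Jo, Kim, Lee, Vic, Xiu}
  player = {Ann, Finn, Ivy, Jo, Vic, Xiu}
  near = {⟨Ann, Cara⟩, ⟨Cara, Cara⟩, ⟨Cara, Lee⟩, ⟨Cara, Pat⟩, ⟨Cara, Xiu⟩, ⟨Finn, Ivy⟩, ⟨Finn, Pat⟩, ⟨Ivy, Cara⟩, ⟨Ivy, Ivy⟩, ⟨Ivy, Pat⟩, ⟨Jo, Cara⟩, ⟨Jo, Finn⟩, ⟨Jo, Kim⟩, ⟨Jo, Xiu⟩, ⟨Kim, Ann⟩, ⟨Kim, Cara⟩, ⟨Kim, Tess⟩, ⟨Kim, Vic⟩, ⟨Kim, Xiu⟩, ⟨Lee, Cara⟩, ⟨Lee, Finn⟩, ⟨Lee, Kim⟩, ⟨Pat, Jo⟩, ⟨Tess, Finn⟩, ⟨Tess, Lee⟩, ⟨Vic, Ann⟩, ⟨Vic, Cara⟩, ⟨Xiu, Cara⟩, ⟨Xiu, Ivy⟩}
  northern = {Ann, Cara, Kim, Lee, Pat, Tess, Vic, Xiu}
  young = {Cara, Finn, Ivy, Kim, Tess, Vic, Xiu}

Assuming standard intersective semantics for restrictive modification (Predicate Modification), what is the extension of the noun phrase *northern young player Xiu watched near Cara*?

{Vic}

⟦Xiu watched⟧ = {x : ⟨Xiu, x⟩ ∈ ⟦watched⟧} = {Ann, Cara, Finn, Ivy, Kim, Lee, Vic}
⟦near Cara⟧ = {x : ⟨x, Cara⟩ ∈ ⟦near⟧} = {Ann, Cara, Ivy, Jo, Kim, Lee, Vic, Xiu}
⟦player⟧ = {Ann, Finn, Ivy, Jo, Vic, Xiu}
… ∩ ⟦Xiu watched⟧ = {Ann, Finn, Ivy, Jo, Vic, Xiu} ∩ {Ann, Cara, Finn, Ivy, Kim, Lee, Vic} = {Ann, Finn, Ivy, Vic}
… ∩ ⟦near Cara⟧ = {Ann, Finn, Ivy, Vic} ∩ {Ann, Cara, Ivy, Jo, Kim, Lee, Vic, Xiu} = {Ann, Ivy, Vic}
… ∩ ⟦northern⟧ = {Ann, Ivy, Vic} ∩ {Ann, Cara, Kim, Lee, Pat, Tess, Vic, Xiu} = {Ann, Vic}
… ∩ ⟦young⟧ = {Ann, Vic} ∩ {Cara, Finn, Ivy, Kim, Tess, Vic, Xiu} = {Vic}
So ⟦northern young player Xiu watched near Cara⟧ = {Vic}.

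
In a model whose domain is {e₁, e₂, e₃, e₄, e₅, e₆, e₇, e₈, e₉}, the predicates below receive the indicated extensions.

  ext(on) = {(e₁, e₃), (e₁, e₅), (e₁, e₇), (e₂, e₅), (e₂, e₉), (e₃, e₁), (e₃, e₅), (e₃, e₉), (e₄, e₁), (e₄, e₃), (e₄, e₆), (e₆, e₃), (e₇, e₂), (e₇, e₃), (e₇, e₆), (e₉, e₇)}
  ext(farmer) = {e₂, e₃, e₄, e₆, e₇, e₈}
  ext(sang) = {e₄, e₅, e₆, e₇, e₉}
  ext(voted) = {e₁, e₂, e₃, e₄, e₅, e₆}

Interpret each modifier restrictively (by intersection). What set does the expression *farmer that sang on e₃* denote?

⟦that sang⟧ = ⟦sang⟧ = {e₄, e₅, e₆, e₇, e₉}
⟦on e₃⟧ = {x : ⟨x, e₃⟩ ∈ ⟦on⟧} = {e₁, e₄, e₆, e₇}
⟦farmer⟧ = {e₂, e₃, e₄, e₆, e₇, e₈}
… ∩ ⟦that sang⟧ = {e₂, e₃, e₄, e₆, e₇, e₈} ∩ {e₄, e₅, e₆, e₇, e₉} = {e₄, e₆, e₇}
… ∩ ⟦on e₃⟧ = {e₄, e₆, e₇} ∩ {e₁, e₄, e₆, e₇} = {e₄, e₆, e₇}
So ⟦farmer that sang on e₃⟧ = {e₄, e₆, e₇}.

{e₄, e₆, e₇}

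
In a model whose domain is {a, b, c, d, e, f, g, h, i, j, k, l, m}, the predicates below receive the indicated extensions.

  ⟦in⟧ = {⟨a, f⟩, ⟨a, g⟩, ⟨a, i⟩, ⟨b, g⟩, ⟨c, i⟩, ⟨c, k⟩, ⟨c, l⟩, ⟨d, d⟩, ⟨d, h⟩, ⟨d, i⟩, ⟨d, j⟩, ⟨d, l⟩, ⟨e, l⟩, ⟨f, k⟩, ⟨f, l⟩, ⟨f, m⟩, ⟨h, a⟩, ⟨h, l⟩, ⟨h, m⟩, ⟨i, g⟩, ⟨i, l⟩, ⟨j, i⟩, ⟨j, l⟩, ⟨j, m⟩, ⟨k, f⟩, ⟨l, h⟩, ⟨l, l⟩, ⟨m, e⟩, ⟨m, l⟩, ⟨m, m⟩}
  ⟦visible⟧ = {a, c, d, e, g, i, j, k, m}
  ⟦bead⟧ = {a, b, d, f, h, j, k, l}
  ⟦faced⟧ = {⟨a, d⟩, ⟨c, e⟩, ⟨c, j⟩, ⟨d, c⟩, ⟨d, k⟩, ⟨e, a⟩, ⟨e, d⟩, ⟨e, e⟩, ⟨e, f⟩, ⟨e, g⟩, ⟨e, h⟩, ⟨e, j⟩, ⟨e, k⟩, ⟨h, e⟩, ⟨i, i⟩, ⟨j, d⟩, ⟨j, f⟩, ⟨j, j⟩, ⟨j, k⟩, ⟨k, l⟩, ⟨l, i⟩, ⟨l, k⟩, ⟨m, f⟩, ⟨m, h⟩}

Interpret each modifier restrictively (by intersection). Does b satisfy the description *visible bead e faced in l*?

no

⟦e faced⟧ = {x : ⟨e, x⟩ ∈ ⟦faced⟧} = {a, d, e, f, g, h, j, k}
⟦in l⟧ = {x : ⟨x, l⟩ ∈ ⟦in⟧} = {c, d, e, f, h, i, j, l, m}
⟦bead⟧ = {a, b, d, f, h, j, k, l}
… ∩ ⟦e faced⟧ = {a, b, d, f, h, j, k, l} ∩ {a, d, e, f, g, h, j, k} = {a, d, f, h, j, k}
… ∩ ⟦in l⟧ = {a, d, f, h, j, k} ∩ {c, d, e, f, h, i, j, l, m} = {d, f, h, j}
… ∩ ⟦visible⟧ = {d, f, h, j} ∩ {a, c, d, e, g, i, j, k, m} = {d, j}
⟦visible bead e faced in l⟧ = {d, j}; b ∉ this set.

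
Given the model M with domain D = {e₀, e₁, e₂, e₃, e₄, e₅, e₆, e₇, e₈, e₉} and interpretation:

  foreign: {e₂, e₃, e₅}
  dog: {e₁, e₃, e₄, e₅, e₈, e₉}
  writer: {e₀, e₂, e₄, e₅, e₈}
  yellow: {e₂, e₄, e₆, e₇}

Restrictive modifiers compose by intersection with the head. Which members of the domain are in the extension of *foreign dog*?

{e₃, e₅}

⟦dog⟧ = {e₁, e₃, e₄, e₅, e₈, e₉}
… ∩ ⟦foreign⟧ = {e₁, e₃, e₄, e₅, e₈, e₉} ∩ {e₂, e₃, e₅} = {e₃, e₅}
So ⟦foreign dog⟧ = {e₃, e₅}.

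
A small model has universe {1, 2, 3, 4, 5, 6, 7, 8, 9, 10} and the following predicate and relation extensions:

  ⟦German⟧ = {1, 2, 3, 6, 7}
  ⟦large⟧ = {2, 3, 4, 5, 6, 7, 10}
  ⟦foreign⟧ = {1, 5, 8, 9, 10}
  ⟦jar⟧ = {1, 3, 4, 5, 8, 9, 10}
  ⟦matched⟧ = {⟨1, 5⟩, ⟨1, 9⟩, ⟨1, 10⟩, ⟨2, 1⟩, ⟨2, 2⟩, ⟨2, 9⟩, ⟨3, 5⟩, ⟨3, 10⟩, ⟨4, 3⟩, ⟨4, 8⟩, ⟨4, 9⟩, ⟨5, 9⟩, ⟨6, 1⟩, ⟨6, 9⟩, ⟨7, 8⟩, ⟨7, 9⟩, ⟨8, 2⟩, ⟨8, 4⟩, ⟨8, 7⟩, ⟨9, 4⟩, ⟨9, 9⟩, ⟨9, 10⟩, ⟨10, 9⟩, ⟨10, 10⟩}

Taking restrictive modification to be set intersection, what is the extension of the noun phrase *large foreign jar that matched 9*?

⟦that matched 9⟧ = {x : ⟨x, 9⟩ ∈ ⟦matched⟧} = {1, 2, 4, 5, 6, 7, 9, 10}
⟦jar⟧ = {1, 3, 4, 5, 8, 9, 10}
… ∩ ⟦that matched 9⟧ = {1, 3, 4, 5, 8, 9, 10} ∩ {1, 2, 4, 5, 6, 7, 9, 10} = {1, 4, 5, 9, 10}
… ∩ ⟦large⟧ = {1, 4, 5, 9, 10} ∩ {2, 3, 4, 5, 6, 7, 10} = {4, 5, 10}
… ∩ ⟦foreign⟧ = {4, 5, 10} ∩ {1, 5, 8, 9, 10} = {5, 10}
So ⟦large foreign jar that matched 9⟧ = {5, 10}.

{5, 10}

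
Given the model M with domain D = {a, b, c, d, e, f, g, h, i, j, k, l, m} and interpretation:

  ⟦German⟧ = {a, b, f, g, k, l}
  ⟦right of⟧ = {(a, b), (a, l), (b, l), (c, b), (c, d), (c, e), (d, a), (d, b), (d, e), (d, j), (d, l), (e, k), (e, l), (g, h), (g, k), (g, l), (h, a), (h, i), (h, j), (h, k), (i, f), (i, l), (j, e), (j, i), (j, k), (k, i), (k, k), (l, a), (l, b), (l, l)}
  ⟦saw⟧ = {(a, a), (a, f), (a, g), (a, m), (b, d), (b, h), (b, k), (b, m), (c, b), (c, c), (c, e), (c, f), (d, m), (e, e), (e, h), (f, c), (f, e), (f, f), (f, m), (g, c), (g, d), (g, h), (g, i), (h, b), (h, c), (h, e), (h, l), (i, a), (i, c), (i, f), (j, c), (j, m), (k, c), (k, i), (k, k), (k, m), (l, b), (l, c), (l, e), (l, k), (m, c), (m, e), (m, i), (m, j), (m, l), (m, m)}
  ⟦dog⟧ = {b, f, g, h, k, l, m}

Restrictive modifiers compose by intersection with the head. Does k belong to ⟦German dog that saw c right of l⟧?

no

⟦that saw c⟧ = {x : ⟨x, c⟩ ∈ ⟦saw⟧} = {c, f, g, h, i, j, k, l, m}
⟦right of l⟧ = {x : ⟨x, l⟩ ∈ ⟦right of⟧} = {a, b, d, e, g, i, l}
⟦dog⟧ = {b, f, g, h, k, l, m}
… ∩ ⟦that saw c⟧ = {b, f, g, h, k, l, m} ∩ {c, f, g, h, i, j, k, l, m} = {f, g, h, k, l, m}
… ∩ ⟦right of l⟧ = {f, g, h, k, l, m} ∩ {a, b, d, e, g, i, l} = {g, l}
… ∩ ⟦German⟧ = {g, l} ∩ {a, b, f, g, k, l} = {g, l}
⟦German dog that saw c right of l⟧ = {g, l}; k ∉ this set.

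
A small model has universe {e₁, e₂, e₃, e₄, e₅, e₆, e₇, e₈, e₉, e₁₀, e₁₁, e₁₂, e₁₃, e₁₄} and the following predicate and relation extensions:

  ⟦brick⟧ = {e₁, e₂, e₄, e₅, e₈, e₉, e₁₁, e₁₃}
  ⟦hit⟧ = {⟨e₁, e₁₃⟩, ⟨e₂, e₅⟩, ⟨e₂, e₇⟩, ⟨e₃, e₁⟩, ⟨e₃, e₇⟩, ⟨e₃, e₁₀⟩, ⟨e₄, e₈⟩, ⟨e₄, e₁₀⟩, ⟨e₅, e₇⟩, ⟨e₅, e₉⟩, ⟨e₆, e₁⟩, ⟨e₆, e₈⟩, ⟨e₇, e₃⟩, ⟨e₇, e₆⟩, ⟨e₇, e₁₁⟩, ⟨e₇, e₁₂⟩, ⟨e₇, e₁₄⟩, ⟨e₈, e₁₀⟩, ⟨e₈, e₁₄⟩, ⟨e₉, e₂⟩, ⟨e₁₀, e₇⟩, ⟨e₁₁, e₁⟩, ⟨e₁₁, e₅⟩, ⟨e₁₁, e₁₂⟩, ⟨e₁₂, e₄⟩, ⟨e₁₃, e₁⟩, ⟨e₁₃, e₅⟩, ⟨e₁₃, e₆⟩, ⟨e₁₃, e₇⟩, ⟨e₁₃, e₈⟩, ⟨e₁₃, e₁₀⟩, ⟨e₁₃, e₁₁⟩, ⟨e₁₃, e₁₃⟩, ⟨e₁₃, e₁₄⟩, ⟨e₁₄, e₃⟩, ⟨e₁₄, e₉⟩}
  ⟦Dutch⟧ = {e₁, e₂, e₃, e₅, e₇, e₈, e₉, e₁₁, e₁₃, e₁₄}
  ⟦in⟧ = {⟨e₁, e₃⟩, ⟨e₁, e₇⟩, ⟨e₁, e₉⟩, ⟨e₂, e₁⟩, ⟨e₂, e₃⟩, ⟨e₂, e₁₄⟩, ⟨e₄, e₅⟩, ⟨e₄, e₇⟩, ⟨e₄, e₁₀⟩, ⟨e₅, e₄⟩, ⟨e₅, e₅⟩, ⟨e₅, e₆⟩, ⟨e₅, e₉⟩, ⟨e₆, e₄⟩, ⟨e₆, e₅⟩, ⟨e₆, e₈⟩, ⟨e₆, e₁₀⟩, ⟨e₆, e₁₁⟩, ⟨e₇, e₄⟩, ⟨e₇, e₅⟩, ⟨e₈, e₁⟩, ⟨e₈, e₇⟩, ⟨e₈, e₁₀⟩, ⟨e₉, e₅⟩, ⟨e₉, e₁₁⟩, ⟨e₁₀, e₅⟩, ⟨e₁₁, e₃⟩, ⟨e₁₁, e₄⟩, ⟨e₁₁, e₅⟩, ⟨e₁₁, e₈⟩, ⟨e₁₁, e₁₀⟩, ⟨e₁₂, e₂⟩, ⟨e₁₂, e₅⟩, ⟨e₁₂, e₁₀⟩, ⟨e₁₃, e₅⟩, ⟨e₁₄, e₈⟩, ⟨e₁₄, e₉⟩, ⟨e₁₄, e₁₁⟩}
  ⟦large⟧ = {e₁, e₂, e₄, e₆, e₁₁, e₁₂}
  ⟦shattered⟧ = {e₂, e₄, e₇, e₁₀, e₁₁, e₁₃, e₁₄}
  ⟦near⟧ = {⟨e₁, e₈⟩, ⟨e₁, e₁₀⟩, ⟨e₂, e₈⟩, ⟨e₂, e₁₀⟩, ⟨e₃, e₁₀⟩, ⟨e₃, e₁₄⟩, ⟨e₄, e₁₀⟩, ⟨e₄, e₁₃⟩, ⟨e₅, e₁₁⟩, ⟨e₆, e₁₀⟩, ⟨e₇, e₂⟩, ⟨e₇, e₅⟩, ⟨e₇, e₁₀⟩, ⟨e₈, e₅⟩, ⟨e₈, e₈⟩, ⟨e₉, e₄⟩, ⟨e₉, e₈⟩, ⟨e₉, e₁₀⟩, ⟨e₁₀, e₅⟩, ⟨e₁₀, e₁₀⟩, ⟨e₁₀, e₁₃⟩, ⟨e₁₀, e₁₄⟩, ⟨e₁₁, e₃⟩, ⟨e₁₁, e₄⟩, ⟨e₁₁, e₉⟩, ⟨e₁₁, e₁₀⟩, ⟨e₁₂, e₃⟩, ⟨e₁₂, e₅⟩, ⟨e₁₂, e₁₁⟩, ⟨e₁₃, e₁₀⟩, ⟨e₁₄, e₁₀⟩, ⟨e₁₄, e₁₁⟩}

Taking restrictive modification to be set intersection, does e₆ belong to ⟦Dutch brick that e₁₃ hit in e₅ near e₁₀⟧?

⟦that e₁₃ hit⟧ = {x : ⟨e₁₃, x⟩ ∈ ⟦hit⟧} = {e₁, e₅, e₆, e₇, e₈, e₁₀, e₁₁, e₁₃, e₁₄}
⟦in e₅⟧ = {x : ⟨x, e₅⟩ ∈ ⟦in⟧} = {e₄, e₅, e₆, e₇, e₉, e₁₀, e₁₁, e₁₂, e₁₃}
⟦near e₁₀⟧ = {x : ⟨x, e₁₀⟩ ∈ ⟦near⟧} = {e₁, e₂, e₃, e₄, e₆, e₇, e₉, e₁₀, e₁₁, e₁₃, e₁₄}
⟦brick⟧ = {e₁, e₂, e₄, e₅, e₈, e₉, e₁₁, e₁₃}
… ∩ ⟦that e₁₃ hit⟧ = {e₁, e₂, e₄, e₅, e₈, e₉, e₁₁, e₁₃} ∩ {e₁, e₅, e₆, e₇, e₈, e₁₀, e₁₁, e₁₃, e₁₄} = {e₁, e₅, e₈, e₁₁, e₁₃}
… ∩ ⟦in e₅⟧ = {e₁, e₅, e₈, e₁₁, e₁₃} ∩ {e₄, e₅, e₆, e₇, e₉, e₁₀, e₁₁, e₁₂, e₁₃} = {e₅, e₁₁, e₁₃}
… ∩ ⟦near e₁₀⟧ = {e₅, e₁₁, e₁₃} ∩ {e₁, e₂, e₃, e₄, e₆, e₇, e₉, e₁₀, e₁₁, e₁₃, e₁₄} = {e₁₁, e₁₃}
… ∩ ⟦Dutch⟧ = {e₁₁, e₁₃} ∩ {e₁, e₂, e₃, e₅, e₇, e₈, e₉, e₁₁, e₁₃, e₁₄} = {e₁₁, e₁₃}
⟦Dutch brick that e₁₃ hit in e₅ near e₁₀⟧ = {e₁₁, e₁₃}; e₆ ∉ this set.

no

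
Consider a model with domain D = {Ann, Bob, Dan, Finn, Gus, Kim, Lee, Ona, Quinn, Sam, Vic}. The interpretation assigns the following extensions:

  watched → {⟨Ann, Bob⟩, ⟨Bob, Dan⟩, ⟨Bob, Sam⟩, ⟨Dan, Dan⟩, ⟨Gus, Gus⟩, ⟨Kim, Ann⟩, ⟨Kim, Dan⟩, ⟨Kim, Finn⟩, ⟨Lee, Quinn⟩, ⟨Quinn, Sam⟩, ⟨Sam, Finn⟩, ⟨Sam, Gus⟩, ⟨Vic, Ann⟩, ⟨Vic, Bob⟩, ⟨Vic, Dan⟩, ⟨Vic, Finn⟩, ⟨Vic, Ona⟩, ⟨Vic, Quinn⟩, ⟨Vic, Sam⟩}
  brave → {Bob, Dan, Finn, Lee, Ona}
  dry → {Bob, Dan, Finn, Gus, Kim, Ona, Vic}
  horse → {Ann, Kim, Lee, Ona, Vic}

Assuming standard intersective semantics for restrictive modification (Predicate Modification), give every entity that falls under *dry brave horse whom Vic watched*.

{Ona}

⟦whom Vic watched⟧ = {x : ⟨Vic, x⟩ ∈ ⟦watched⟧} = {Ann, Bob, Dan, Finn, Ona, Quinn, Sam}
⟦horse⟧ = {Ann, Kim, Lee, Ona, Vic}
… ∩ ⟦whom Vic watched⟧ = {Ann, Kim, Lee, Ona, Vic} ∩ {Ann, Bob, Dan, Finn, Ona, Quinn, Sam} = {Ann, Ona}
… ∩ ⟦dry⟧ = {Ann, Ona} ∩ {Bob, Dan, Finn, Gus, Kim, Ona, Vic} = {Ona}
… ∩ ⟦brave⟧ = {Ona} ∩ {Bob, Dan, Finn, Lee, Ona} = {Ona}
So ⟦dry brave horse whom Vic watched⟧ = {Ona}.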